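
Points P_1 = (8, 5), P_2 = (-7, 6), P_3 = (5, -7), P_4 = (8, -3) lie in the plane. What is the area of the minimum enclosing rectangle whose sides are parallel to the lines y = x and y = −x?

In coordinates u = x + y, v = x − y the rectangle is axis-aligned; the map (x,y)→(u,v) scales areas by 2.
u-values: 13, -1, -2, 5; range = 13 − (-2) = 15.
v-values: 3, -13, 12, 11; range = 12 − (-13) = 25.
Area = (15 × 25) / 2 = 187.5.

187.5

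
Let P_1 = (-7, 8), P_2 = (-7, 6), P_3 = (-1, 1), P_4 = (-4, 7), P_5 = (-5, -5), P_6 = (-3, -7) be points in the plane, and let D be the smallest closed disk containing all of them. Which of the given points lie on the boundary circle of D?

P_1, P_6

The farthest pair is P_1–P_6 with squared distance 241. The circle on this segment as diameter has centre (-5, 0.5) and r² = 241/4 = 60.25.
Check P_2: distance² to centre = 34.25 ≤ 60.25, so it lies inside.
All remaining points lie in this disk, and no smaller disk contains both endpoints, so this is the minimum enclosing circle.
The points at distance exactly r from the centre are P_1, P_6 — 2 points.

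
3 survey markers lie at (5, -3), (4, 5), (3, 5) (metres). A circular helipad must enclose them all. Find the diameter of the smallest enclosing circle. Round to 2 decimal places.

8.25

Call the three points A, B, C in the order given.
Side lengths²: AB² = 65, AC² = 68, BC² = 1.
Since AC² = 68 ≥ 65 + 1 = 66, the angle opposite AC is not acute, so the smallest enclosing circle has AC as diameter.
Centre = midpoint of AC = (4, 1), r² = 68/4 = 17.
Diameter = 2r = 2√17 ≈ 8.25.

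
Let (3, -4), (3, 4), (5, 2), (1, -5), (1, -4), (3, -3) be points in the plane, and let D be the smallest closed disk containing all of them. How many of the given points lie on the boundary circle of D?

2

By Welzl's lemma the MEC is supported by two points (diametrically opposite) or three points (on a circumcircle).
The farthest pair is (3, 4)–(1, -5) with squared distance 85. The circle on this segment as diameter has centre (2, -0.5) and r² = 85/4 = 21.25.
Check (3, -4): distance² to centre = 13.25 ≤ 21.25, so it lies inside.
All remaining points lie in this disk, and no smaller disk contains both endpoints, so this is the minimum enclosing circle.
The points at distance exactly r from the centre are (3, 4), (1, -5) — 2 points.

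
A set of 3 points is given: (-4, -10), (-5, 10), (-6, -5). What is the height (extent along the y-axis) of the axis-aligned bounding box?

max y = 10, min y = -10, so height = 20.

20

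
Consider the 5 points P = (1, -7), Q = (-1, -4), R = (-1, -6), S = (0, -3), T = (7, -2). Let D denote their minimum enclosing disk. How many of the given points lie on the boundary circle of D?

The minimum enclosing circle of a finite set is fixed by two of the points (as a diameter) or three (as a circumcircle).
The farthest pair is R–T with squared distance 80. The circle on this segment as diameter has centre (3, -4) and r² = 80/4 = 20.
Check P: distance² to centre = 13 ≤ 20, so it lies inside.
All remaining points lie in this disk, and no smaller disk contains both endpoints, so this is the minimum enclosing circle.
The points at distance exactly r from the centre are R, T — 2 points.

2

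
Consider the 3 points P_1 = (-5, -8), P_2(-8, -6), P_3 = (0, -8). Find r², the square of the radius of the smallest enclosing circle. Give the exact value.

Side lengths²: P_1P_2² = 13, P_1P_3² = 25, P_2P_3² = 68.
Since P_2P_3² = 68 ≥ 25 + 13 = 38, the angle opposite P_2P_3 is not acute, so the smallest enclosing circle has P_2P_3 as diameter.
Centre = midpoint of P_2P_3 = (-4, -7), r² = 68/4 = 17.

17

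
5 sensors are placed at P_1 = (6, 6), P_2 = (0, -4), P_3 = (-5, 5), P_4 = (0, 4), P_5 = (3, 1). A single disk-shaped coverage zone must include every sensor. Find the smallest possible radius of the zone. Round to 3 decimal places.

6.376

A smallest enclosing disk is always determined by at most three of the input points on its boundary.
The minimum enclosing circle is determined by three boundary points: P_1, P_2, P_3.
Their circumcentre is (41/52, 121/52) with r² = 54961/1352.
The farthest remaining point P_5 is at distance² 8993/1352 ≤ 54961/1352.
r = √(54961/1352) ≈ 6.376.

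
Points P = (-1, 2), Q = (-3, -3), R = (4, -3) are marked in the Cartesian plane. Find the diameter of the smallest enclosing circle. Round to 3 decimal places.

Side lengths²: PQ² = 29, PR² = 50, QR² = 49.
Since PR² = 50 < 49 + 29 = 78, the triangle is acute, so the smallest enclosing circle is the circumcircle.
Circumcentre = (0.5, -1.5), r² = 14.5.
Diameter = 2r = 2√(14.5) ≈ 7.616.

7.616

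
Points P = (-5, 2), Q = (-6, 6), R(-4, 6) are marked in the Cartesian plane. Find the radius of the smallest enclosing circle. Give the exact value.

Side lengths²: PQ² = 17, PR² = 17, QR² = 4.
Since PR² = 17 < 17 + 4 = 21, the triangle is acute, so the smallest enclosing circle is the circumcircle.
Circumcentre = (-5, 4.125), r² = 4.515625.
r = √(4.515625) = 2.125.

2.125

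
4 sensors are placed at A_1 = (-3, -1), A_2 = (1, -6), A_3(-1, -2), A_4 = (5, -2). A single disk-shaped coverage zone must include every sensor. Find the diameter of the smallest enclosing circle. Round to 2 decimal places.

The minimum enclosing circle is determined by three boundary points: A_1, A_2, A_4.
Their circumcentre is (17/18, -35/18) with r² = 2665/162.
The farthest remaining point A_3 is at distance² 613/162 ≤ 2665/162.
Diameter = 2r = 2√(2665/162) ≈ 8.11.

8.11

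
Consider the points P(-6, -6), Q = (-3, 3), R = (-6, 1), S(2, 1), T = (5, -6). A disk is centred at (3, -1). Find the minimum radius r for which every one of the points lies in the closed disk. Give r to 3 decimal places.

The required radius is the distance from (3, -1) to the farthest point.
Squared distances: 106, 52, 85, 5, 29.
Maximum is 106, attained at P.
r = √106 ≈ 10.296.

10.296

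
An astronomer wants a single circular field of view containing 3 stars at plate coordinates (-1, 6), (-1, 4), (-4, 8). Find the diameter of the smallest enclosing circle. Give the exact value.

5

Call the three points A, B, C in the order given.
Side lengths²: AB² = 4, AC² = 13, BC² = 25.
Since BC² = 25 ≥ 13 + 4 = 17, the angle opposite BC is not acute, so the smallest enclosing circle has BC as diameter.
Centre = midpoint of BC = (-2.5, 6), r² = 25/4 = 6.25.
Diameter = 2r = 2√(6.25) = 5.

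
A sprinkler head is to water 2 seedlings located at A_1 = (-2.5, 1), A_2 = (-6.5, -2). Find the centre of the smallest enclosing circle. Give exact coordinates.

The smallest circle enclosing two points has them as diameter endpoints.
Centre = midpoint = (-4.5, -0.5); r² = |A_1A_2|²/4 = 25/4 = 6.25.
Centre = (-4.5, -0.5).

(-4.5, -0.5)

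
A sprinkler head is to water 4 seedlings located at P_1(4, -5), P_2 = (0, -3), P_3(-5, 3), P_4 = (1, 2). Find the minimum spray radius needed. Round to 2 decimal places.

By Welzl's lemma the MEC is supported by two points (diametrically opposite) or three points (on a circumcircle).
The farthest pair is P_1–P_3 with squared distance 145. The circle on this segment as diameter has centre (-0.5, -1) and r² = 145/4 = 36.25.
Check P_2: distance² to centre = 4.25 ≤ 36.25, so it lies inside.
All remaining points lie in this disk, and no smaller disk contains both endpoints, so this is the minimum enclosing circle.
r = √(36.25) ≈ 6.02.

6.02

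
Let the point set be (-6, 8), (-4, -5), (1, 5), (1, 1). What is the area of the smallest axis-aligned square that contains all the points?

169

The bounding box has width 7 and height 13.
An axis-aligned square enclosing the set must have side ≥ max(width, height).
So the minimum side is max(7, 13) = 13.
Area = 13² = 169.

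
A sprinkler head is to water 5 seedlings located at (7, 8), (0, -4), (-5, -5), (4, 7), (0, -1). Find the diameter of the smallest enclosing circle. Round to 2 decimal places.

17.69

A smallest enclosing disk is always determined by at most three of the input points on its boundary.
The farthest pair is (7, 8)–(-5, -5) with squared distance 313. The circle on this segment as diameter has centre (1, 1.5) and r² = 313/4 = 78.25.
Check (0, -4): distance² to centre = 31.25 ≤ 78.25, so it lies inside.
All remaining points lie in this disk, and no smaller disk contains both endpoints, so this is the minimum enclosing circle.
Diameter = 2r = 2√(78.25) ≈ 17.69.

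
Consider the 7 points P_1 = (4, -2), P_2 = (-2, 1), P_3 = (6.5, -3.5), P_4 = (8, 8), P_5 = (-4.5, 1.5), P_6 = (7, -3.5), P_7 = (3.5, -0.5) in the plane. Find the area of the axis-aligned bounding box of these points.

x ranges over [-4.5, 8], width 12.5.
y ranges over [-3.5, 8], height 11.5.
Area = 12.5 × 11.5 = 143.75.

143.75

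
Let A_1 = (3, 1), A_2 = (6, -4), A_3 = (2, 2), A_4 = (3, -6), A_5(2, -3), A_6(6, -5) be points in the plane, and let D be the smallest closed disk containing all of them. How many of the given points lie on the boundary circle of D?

3

The minimum enclosing circle is determined by three boundary points: A_3, A_4, A_6.
Their circumcentre is (3.3, -1.9) with r² = 16.9.
The farthest remaining point A_2 is at distance² 11.7 ≤ 16.9.
The points at distance exactly r from the centre are A_3, A_4, A_6 — 3 points.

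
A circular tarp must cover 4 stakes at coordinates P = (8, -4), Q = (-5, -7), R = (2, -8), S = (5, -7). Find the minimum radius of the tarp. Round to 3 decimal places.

6.671

The minimum enclosing circle of a finite set is fixed by two of the points (as a diameter) or three (as a circumcircle).
The farthest pair is P–Q with squared distance 178. The circle on this segment as diameter has centre (1.5, -5.5) and r² = 178/4 = 44.5.
Check R: distance² to centre = 6.5 ≤ 44.5, so it lies inside.
All remaining points lie in this disk, and no smaller disk contains both endpoints, so this is the minimum enclosing circle.
r = √(44.5) ≈ 6.671.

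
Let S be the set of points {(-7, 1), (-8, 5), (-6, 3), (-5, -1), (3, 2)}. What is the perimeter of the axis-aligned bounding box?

34

Width = max x − min x = 3 − (-8) = 11.
Height = max y − min y = 5 − (-1) = 6.
Perimeter = 2(11 + 6) = 34.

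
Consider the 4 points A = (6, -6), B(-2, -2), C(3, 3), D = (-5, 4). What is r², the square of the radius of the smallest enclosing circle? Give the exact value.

55.25

The minimum enclosing circle of a finite set is fixed by two of the points (as a diameter) or three (as a circumcircle).
The farthest pair is A–D with squared distance 221. The circle on this segment as diameter has centre (0.5, -1) and r² = 221/4 = 55.25.
Check B: distance² to centre = 7.25 ≤ 55.25, so it lies inside.
All remaining points lie in this disk, and no smaller disk contains both endpoints, so this is the minimum enclosing circle.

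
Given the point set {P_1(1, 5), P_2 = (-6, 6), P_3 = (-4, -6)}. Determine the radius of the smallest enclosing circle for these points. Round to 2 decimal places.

6.34

Side lengths²: P_1P_2² = 50, P_1P_3² = 146, P_2P_3² = 148.
Since P_2P_3² = 148 < 146 + 50 = 196, the triangle is acute, so the smallest enclosing circle is the circumcircle.
Circumcentre = (-133/41, 12/41), r² = 67525/1681.
r = √(67525/1681) ≈ 6.34.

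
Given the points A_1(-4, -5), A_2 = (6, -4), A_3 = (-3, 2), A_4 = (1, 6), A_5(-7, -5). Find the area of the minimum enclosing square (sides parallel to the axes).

169

The bounding box has width 13 and height 11.
An axis-aligned square enclosing the set must have side ≥ max(width, height).
So the minimum side is max(13, 11) = 13.
Area = 13² = 169.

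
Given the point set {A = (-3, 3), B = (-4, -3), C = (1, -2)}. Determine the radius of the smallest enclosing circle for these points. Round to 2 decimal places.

3.42

Side lengths²: AB² = 37, AC² = 41, BC² = 26.
Since AC² = 41 < 37 + 26 = 63, the triangle is acute, so the smallest enclosing circle is the circumcircle.
Circumcentre = (-113/58, -15/58), r² = 19721/1682.
r = √(19721/1682) ≈ 3.42.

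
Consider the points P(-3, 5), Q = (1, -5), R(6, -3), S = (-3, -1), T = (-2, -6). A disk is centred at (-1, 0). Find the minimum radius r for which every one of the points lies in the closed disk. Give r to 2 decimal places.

The required radius is the distance from (-1, 0) to the farthest point.
Squared distances: 29, 29, 58, 5, 37.
Maximum is 58, attained at R.
r = √58 ≈ 7.62.

7.62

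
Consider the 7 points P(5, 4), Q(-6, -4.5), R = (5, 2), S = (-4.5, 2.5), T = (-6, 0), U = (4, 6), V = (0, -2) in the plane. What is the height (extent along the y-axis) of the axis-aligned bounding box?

10.5

max y = 6, min y = -4.5, so height = 10.5.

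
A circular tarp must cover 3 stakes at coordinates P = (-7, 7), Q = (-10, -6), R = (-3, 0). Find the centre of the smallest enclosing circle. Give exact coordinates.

Side lengths²: PQ² = 178, PR² = 65, QR² = 85.
Since PQ² = 178 ≥ 85 + 65 = 150, the angle opposite PQ is not acute, so the smallest enclosing circle has PQ as diameter.
Centre = midpoint of PQ = (-8.5, 0.5), r² = 178/4 = 44.5.
Centre = (-8.5, 0.5).

(-8.5, 0.5)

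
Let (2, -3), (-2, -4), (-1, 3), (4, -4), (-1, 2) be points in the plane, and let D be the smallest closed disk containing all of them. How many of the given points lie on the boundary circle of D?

3

By Welzl's lemma the MEC is supported by two points (diametrically opposite) or three points (on a circumcircle).
The minimum enclosing circle is determined by three boundary points: (-2, -4), (-1, 3), (4, -4).
Their circumcentre is (1, -6/7) with r² = 925/49.
The farthest remaining point (-1, 2) is at distance² 596/49 ≤ 925/49.
The points at distance exactly r from the centre are (-2, -4), (-1, 3), (4, -4) — 3 points.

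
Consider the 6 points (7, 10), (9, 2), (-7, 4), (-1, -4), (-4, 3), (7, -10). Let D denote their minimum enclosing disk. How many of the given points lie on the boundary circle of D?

3

A smallest enclosing disk is always determined by at most three of the input points on its boundary.
The minimum enclosing circle is determined by three boundary points: (7, 10), (-7, 4), (7, -10).
Their circumcentre is (3, 0) with r² = 116.
The farthest remaining point (-4, 3) is at distance² 58 ≤ 116.
The points at distance exactly r from the centre are (7, 10), (-7, 4), (7, -10) — 3 points.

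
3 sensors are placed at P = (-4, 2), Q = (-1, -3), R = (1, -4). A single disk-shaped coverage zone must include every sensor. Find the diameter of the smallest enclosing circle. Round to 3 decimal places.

Side lengths²: PQ² = 34, PR² = 61, QR² = 5.
Since PR² = 61 ≥ 34 + 5 = 39, the angle opposite PR is not acute, so the smallest enclosing circle has PR as diameter.
Centre = midpoint of PR = (-1.5, -1), r² = 61/4 = 15.25.
Diameter = 2r = 2√(15.25) ≈ 7.810.

7.810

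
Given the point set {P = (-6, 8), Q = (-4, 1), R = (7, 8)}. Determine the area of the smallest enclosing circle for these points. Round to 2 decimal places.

144.42

Side lengths²: PQ² = 53, PR² = 169, QR² = 170.
Since QR² = 170 < 169 + 53 = 222, the triangle is acute, so the smallest enclosing circle is the circumcircle.
Circumcentre = (0.5, 85/14), r² = 4505/98.
Area = π·r² = π·4505/98 ≈ 144.42.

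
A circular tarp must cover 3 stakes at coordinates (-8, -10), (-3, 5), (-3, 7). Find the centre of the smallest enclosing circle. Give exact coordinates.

(-5.5, -1.5)

Call the three points A, B, C in the order given.
Side lengths²: AB² = 250, AC² = 314, BC² = 4.
Since AC² = 314 ≥ 250 + 4 = 254, the angle opposite AC is not acute, so the smallest enclosing circle has AC as diameter.
Centre = midpoint of AC = (-5.5, -1.5), r² = 314/4 = 78.5.
Centre = (-5.5, -1.5).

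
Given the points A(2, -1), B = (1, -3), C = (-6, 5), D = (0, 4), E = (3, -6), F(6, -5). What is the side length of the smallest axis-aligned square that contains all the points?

The bounding box has width 12 and height 11.
An axis-aligned square enclosing the set must have side ≥ max(width, height).
So the minimum side is max(12, 11) = 12.

12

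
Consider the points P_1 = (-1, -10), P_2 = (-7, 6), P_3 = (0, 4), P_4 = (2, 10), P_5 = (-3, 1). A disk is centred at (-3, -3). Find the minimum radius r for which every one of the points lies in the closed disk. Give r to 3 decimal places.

The required radius is the distance from (-3, -3) to the farthest point.
Squared distances: 53, 97, 58, 194, 16.
Maximum is 194, attained at P_4.
r = √194 ≈ 13.928.

13.928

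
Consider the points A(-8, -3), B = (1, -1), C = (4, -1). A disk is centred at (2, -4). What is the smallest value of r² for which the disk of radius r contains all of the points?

The required radius is the distance from (2, -4) to the farthest point.
Squared distances: 101, 10, 13.
Maximum is 101, attained at A.

101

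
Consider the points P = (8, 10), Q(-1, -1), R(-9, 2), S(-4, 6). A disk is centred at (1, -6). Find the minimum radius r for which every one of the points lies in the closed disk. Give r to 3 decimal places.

17.464

The required radius is the distance from (1, -6) to the farthest point.
Squared distances: 305, 29, 164, 169.
Maximum is 305, attained at P.
r = √305 ≈ 17.464.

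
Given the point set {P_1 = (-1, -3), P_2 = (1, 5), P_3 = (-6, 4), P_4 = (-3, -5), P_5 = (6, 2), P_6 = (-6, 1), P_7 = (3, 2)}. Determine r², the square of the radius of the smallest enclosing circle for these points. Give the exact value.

12025/289

A smallest enclosing disk is always determined by at most three of the input points on its boundary.
The minimum enclosing circle is determined by three boundary points: P_3, P_4, P_5.
Their circumcentre is (-6/17, 15/17) with r² = 12025/289.
The farthest remaining point P_6 is at distance² 9220/289 ≤ 12025/289.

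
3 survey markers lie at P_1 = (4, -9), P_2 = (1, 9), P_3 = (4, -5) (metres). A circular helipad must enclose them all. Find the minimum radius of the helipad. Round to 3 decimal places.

9.124

Side lengths²: P_1P_2² = 333, P_1P_3² = 16, P_2P_3² = 205.
Since P_1P_2² = 333 ≥ 205 + 16 = 221, the angle opposite P_1P_2 is not acute, so the smallest enclosing circle has P_1P_2 as diameter.
Centre = midpoint of P_1P_2 = (2.5, 0), r² = 333/4 = 83.25.
r = √(83.25) ≈ 9.124.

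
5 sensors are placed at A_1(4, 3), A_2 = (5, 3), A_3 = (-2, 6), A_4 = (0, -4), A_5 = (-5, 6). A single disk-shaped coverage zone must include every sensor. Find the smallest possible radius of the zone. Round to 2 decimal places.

The minimum enclosing circle is determined by three boundary points: A_2, A_4, A_5.
Their circumcentre is (-27/34, 63/34) with r² = 20165/578.
The farthest remaining point A_1 is at distance² 14045/578 ≤ 20165/578.
r = √(20165/578) ≈ 5.91.

5.91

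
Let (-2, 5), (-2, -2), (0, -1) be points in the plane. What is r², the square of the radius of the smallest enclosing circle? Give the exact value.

12.25

Call the three points A, B, C in the order given.
Side lengths²: AB² = 49, AC² = 40, BC² = 5.
Since AB² = 49 ≥ 40 + 5 = 45, the angle opposite AB is not acute, so the smallest enclosing circle has AB as diameter.
Centre = midpoint of AB = (-2, 1.5), r² = 49/4 = 12.25.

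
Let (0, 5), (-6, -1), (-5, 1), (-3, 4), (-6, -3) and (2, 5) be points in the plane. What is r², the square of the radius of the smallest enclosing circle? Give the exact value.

By Welzl's lemma the MEC is supported by two points (diametrically opposite) or three points (on a circumcircle).
The farthest pair is (-6, -3)–(2, 5) with squared distance 128. The circle on this segment as diameter has centre (-2, 1) and r² = 128/4 = 32.
Check (0, 5): distance² to centre = 20 ≤ 32, so it lies inside.
All remaining points lie in this disk, and no smaller disk contains both endpoints, so this is the minimum enclosing circle.

32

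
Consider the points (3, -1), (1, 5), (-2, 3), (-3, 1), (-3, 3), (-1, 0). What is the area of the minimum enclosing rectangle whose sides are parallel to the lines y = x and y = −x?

In coordinates u = x + y, v = x − y the rectangle is axis-aligned; the map (x,y)→(u,v) scales areas by 2.
u-values: 2, 6, 1, -2, 0, -1; range = 6 − (-2) = 8.
v-values: 4, -4, -5, -4, -6, -1; range = 4 − (-6) = 10.
Area = (8 × 10) / 2 = 40.

40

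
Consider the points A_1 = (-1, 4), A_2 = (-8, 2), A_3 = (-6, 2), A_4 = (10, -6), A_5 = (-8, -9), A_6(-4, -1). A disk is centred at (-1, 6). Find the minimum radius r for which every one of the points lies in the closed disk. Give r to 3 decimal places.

The required radius is the distance from (-1, 6) to the farthest point.
Squared distances: 4, 65, 41, 265, 274, 58.
Maximum is 274, attained at A_5.
r = √274 ≈ 16.553.

16.553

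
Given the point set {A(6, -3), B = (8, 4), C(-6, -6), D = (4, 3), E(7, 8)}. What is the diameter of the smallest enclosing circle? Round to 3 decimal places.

By Welzl's lemma the MEC is supported by two points (diametrically opposite) or three points (on a circumcircle).
The farthest pair is C–E with squared distance 365. The circle on this segment as diameter has centre (0.5, 1) and r² = 365/4 = 91.25.
Check A: distance² to centre = 46.25 ≤ 91.25, so it lies inside.
All remaining points lie in this disk, and no smaller disk contains both endpoints, so this is the minimum enclosing circle.
Diameter = 2r = 2√(91.25) ≈ 19.105.

19.105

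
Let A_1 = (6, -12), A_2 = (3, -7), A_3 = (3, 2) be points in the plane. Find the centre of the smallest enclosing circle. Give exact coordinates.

(4.5, -5)

Side lengths²: A_1A_2² = 34, A_1A_3² = 205, A_2A_3² = 81.
Since A_1A_3² = 205 ≥ 81 + 34 = 115, the angle opposite A_1A_3 is not acute, so the smallest enclosing circle has A_1A_3 as diameter.
Centre = midpoint of A_1A_3 = (4.5, -5), r² = 205/4 = 51.25.
Centre = (4.5, -5).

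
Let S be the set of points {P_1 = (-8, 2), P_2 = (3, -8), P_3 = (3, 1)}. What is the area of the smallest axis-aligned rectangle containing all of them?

110

x ranges over [-8, 3], width 11.
y ranges over [-8, 2], height 10.
Area = 11 × 10 = 110.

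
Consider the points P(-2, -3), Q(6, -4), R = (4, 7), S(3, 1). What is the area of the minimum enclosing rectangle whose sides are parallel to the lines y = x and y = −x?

In coordinates u = x + y, v = x − y the rectangle is axis-aligned; the map (x,y)→(u,v) scales areas by 2.
u-values: -5, 2, 11, 4; range = 11 − (-5) = 16.
v-values: 1, 10, -3, 2; range = 10 − (-3) = 13.
Area = (16 × 13) / 2 = 104.

104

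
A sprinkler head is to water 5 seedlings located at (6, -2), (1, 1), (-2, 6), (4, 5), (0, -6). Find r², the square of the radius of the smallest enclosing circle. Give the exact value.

38.48

The minimum enclosing circle of a finite set is fixed by two of the points (as a diameter) or three (as a circumcircle).
The minimum enclosing circle is determined by three boundary points: (6, -2), (-2, 6), (0, -6).
Their circumcentre is (0.2, 0.2) with r² = 38.48.
The farthest remaining point (4, 5) is at distance² 37.48 ≤ 38.48.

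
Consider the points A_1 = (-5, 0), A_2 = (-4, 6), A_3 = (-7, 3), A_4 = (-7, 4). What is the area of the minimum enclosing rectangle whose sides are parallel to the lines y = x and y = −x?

21

In coordinates u = x + y, v = x − y the rectangle is axis-aligned; the map (x,y)→(u,v) scales areas by 2.
u-values: -5, 2, -4, -3; range = 2 − (-5) = 7.
v-values: -5, -10, -10, -11; range = -5 − (-11) = 6.
Area = (7 × 6) / 2 = 21.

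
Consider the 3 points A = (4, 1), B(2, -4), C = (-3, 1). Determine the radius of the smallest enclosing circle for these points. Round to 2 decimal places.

Side lengths²: AB² = 29, AC² = 49, BC² = 50.
Since BC² = 50 < 49 + 29 = 78, the triangle is acute, so the smallest enclosing circle is the circumcircle.
Circumcentre = (0.5, -0.5), r² = 14.5.
r = √(14.5) ≈ 3.81.

3.81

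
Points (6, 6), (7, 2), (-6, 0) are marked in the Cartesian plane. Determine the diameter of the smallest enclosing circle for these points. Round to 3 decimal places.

13.474

Call the three points A, B, C in the order given.
Side lengths²: AB² = 17, AC² = 180, BC² = 173.
Since AC² = 180 < 173 + 17 = 190, the triangle is acute, so the smallest enclosing circle is the circumcircle.
Circumcentre = (5/18, 22/9), r² = 14705/324.
Diameter = 2r = 2√(14705/324) ≈ 13.474.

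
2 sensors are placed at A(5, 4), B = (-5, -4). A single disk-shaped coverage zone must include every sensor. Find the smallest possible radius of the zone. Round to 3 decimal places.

6.403

The smallest circle enclosing two points has them as diameter endpoints.
Centre = midpoint = (0, 0); r² = |AB|²/4 = 164/4 = 41.
r = √41 ≈ 6.403.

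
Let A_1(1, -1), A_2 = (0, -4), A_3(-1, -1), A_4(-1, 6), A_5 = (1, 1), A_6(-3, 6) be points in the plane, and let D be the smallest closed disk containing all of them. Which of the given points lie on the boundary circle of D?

The farthest pair is A_2–A_6 with squared distance 109. The circle on this segment as diameter has centre (-1.5, 1) and r² = 109/4 = 27.25.
Check A_1: distance² to centre = 10.25 ≤ 27.25, so it lies inside.
All remaining points lie in this disk, and no smaller disk contains both endpoints, so this is the minimum enclosing circle.
The points at distance exactly r from the centre are A_2, A_6 — 2 points.

A_2, A_6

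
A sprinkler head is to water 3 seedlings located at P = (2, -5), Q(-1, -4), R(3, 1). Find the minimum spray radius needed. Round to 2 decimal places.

Side lengths²: PQ² = 10, PR² = 37, QR² = 41.
Since QR² = 41 < 37 + 10 = 47, the triangle is acute, so the smallest enclosing circle is the circumcircle.
Circumcentre = (53/38, -69/38), r² = 7585/722.
r = √(7585/722) ≈ 3.24.

3.24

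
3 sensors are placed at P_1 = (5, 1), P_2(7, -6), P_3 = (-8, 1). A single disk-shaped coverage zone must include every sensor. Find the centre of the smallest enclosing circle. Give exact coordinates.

Side lengths²: P_1P_2² = 53, P_1P_3² = 169, P_2P_3² = 274.
Since P_2P_3² = 274 ≥ 169 + 53 = 222, the angle opposite P_2P_3 is not acute, so the smallest enclosing circle has P_2P_3 as diameter.
Centre = midpoint of P_2P_3 = (-0.5, -2.5), r² = 274/4 = 68.5.
Centre = (-0.5, -2.5).

(-0.5, -2.5)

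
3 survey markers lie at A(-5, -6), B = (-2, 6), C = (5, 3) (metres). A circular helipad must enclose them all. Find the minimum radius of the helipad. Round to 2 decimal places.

6.81

Side lengths²: AB² = 153, AC² = 181, BC² = 58.
Since AC² = 181 < 153 + 58 = 211, the triangle is acute, so the smallest enclosing circle is the circumcircle.
Circumcentre = (-45/62, -43/62), r² = 89233/1922.
r = √(89233/1922) ≈ 6.81.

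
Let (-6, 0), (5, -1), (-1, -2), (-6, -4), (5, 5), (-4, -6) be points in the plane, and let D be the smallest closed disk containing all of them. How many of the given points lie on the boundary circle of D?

The minimum enclosing circle is determined by three boundary points: (-6, -4), (5, 5), (-4, -6).
Their circumcentre is (-0.05, -0.05) with r² = 51.005.
The farthest remaining point (-6, 0) is at distance² 35.405 ≤ 51.005.
The points at distance exactly r from the centre are (-6, -4), (5, 5), (-4, -6) — 3 points.

3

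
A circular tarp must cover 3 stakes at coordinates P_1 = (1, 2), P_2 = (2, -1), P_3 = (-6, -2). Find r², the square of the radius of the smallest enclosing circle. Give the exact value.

16.9

Side lengths²: P_1P_2² = 10, P_1P_3² = 65, P_2P_3² = 65.
Since P_2P_3² = 65 < 65 + 10 = 75, the triangle is acute, so the smallest enclosing circle is the circumcircle.
Circumcentre = (-2.1, -0.7), r² = 16.9.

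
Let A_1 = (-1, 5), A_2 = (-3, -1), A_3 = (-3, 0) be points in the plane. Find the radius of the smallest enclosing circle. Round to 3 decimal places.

3.162

Side lengths²: A_1A_2² = 40, A_1A_3² = 29, A_2A_3² = 1.
Since A_1A_2² = 40 ≥ 29 + 1 = 30, the angle opposite A_1A_2 is not acute, so the smallest enclosing circle has A_1A_2 as diameter.
Centre = midpoint of A_1A_2 = (-2, 2), r² = 40/4 = 10.
r = √10 ≈ 3.162.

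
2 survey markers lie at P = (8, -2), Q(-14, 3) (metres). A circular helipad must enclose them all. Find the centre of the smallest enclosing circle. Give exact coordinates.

(-3, 0.5)

The smallest circle enclosing two points has them as diameter endpoints.
Centre = midpoint = (-3, 0.5); r² = |PQ|²/4 = 509/4 = 127.25.
Centre = (-3, 0.5).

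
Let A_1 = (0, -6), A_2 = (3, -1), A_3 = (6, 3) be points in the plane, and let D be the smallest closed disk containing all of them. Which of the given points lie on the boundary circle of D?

Side lengths²: A_1A_2² = 34, A_1A_3² = 117, A_2A_3² = 25.
Since A_1A_3² = 117 ≥ 34 + 25 = 59, the angle opposite A_1A_3 is not acute, so the smallest enclosing circle has A_1A_3 as diameter.
Centre = midpoint of A_1A_3 = (3, -1.5), r² = 117/4 = 29.25.
The points at distance exactly r from the centre are A_1, A_3 — 2 points.

A_1, A_3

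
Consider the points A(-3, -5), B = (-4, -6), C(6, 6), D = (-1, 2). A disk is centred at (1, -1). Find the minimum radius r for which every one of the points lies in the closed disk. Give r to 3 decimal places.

8.602

The required radius is the distance from (1, -1) to the farthest point.
Squared distances: 32, 50, 74, 13.
Maximum is 74, attained at C.
r = √74 ≈ 8.602.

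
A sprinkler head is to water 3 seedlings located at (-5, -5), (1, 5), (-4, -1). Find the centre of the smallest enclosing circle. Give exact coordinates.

Call the three points A, B, C in the order given.
Side lengths²: AB² = 136, AC² = 17, BC² = 61.
Since AB² = 136 ≥ 61 + 17 = 78, the angle opposite AB is not acute, so the smallest enclosing circle has AB as diameter.
Centre = midpoint of AB = (-2, 0), r² = 136/4 = 34.
Centre = (-2, 0).

(-2, 0)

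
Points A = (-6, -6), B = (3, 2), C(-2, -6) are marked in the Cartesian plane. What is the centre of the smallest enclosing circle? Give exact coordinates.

(-1.5, -2)

Side lengths²: AB² = 145, AC² = 16, BC² = 89.
Since AB² = 145 ≥ 89 + 16 = 105, the angle opposite AB is not acute, so the smallest enclosing circle has AB as diameter.
Centre = midpoint of AB = (-1.5, -2), r² = 145/4 = 36.25.
Centre = (-1.5, -2).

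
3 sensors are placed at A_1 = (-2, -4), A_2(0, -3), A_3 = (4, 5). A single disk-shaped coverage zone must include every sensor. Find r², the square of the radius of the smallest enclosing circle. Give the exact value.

Side lengths²: A_1A_2² = 5, A_1A_3² = 117, A_2A_3² = 80.
Since A_1A_3² = 117 ≥ 80 + 5 = 85, the angle opposite A_1A_3 is not acute, so the smallest enclosing circle has A_1A_3 as diameter.
Centre = midpoint of A_1A_3 = (1, 0.5), r² = 117/4 = 29.25.

29.25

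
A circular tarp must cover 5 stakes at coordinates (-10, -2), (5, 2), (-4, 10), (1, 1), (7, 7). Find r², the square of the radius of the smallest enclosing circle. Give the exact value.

By Welzl's lemma the MEC is supported by two points (diametrically opposite) or three points (on a circumcircle).
The farthest pair is (-10, -2)–(7, 7) with squared distance 370. The circle on this segment as diameter has centre (-1.5, 2.5) and r² = 370/4 = 92.5.
Check (5, 2): distance² to centre = 42.5 ≤ 92.5, so it lies inside.
All remaining points lie in this disk, and no smaller disk contains both endpoints, so this is the minimum enclosing circle.

92.5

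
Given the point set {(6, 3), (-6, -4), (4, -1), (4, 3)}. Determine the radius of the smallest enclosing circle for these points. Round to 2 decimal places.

By Welzl's lemma the MEC is supported by two points (diametrically opposite) or three points (on a circumcircle).
The farthest pair is (6, 3)–(-6, -4) with squared distance 193. The circle on this segment as diameter has centre (0, -0.5) and r² = 193/4 = 48.25.
Check (4, -1): distance² to centre = 16.25 ≤ 48.25, so it lies inside.
All remaining points lie in this disk, and no smaller disk contains both endpoints, so this is the minimum enclosing circle.
r = √(48.25) ≈ 6.95.

6.95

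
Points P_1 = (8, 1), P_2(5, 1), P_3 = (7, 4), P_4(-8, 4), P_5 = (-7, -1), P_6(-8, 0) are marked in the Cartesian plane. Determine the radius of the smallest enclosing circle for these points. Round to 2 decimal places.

8.16

The minimum enclosing circle is determined by three boundary points: P_1, P_4, P_6.
Their circumcentre is (-0.09375, 2) with r² = 66.5087890625.
The farthest remaining point P_5 is at distance² 56.6962890625 ≤ 66.5087890625.
r = √(66.5087890625) ≈ 8.16.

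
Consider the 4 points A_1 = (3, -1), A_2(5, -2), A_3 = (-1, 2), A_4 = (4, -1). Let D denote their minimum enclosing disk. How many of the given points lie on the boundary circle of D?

The farthest pair is A_2–A_3 with squared distance 52. The circle on this segment as diameter has centre (2, 0) and r² = 52/4 = 13.
Check A_1: distance² to centre = 2 ≤ 13, so it lies inside.
All remaining points lie in this disk, and no smaller disk contains both endpoints, so this is the minimum enclosing circle.
The points at distance exactly r from the centre are A_2, A_3 — 2 points.

2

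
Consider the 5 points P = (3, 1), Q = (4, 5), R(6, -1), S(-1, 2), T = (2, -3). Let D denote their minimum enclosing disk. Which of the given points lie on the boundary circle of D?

The farthest pair is Q–T with squared distance 68. The circle on this segment as diameter has centre (3, 1) and r² = 68/4 = 17.
Check P: distance² to centre = 0 ≤ 17, so it lies inside.
All remaining points lie in this disk, and no smaller disk contains both endpoints, so this is the minimum enclosing circle.
The points at distance exactly r from the centre are Q, S, T — 3 points.

Q, S, T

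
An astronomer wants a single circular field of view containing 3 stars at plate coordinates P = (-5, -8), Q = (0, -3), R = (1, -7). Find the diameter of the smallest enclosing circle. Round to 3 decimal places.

Side lengths²: PQ² = 50, PR² = 37, QR² = 17.
Since PQ² = 50 < 37 + 17 = 54, the triangle is acute, so the smallest enclosing circle is the circumcircle.
Circumcentre = (-2.3, -5.7), r² = 12.58.
Diameter = 2r = 2√(12.58) ≈ 7.094.

7.094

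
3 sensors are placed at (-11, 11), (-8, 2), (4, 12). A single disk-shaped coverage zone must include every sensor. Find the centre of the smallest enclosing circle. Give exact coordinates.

Call the three points A, B, C in the order given.
Side lengths²: AB² = 90, AC² = 226, BC² = 244.
Since BC² = 244 < 226 + 90 = 316, the triangle is acute, so the smallest enclosing circle is the circumcircle.
Circumcentre = (-76/23, 197/23), r² = 34465/529.
Centre = (-76/23, 197/23).

(-76/23, 197/23)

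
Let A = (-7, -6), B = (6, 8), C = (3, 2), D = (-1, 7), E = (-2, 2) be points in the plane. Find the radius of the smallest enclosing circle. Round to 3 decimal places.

9.552

A smallest enclosing disk is always determined by at most three of the input points on its boundary.
The farthest pair is A–B with squared distance 365. The circle on this segment as diameter has centre (-0.5, 1) and r² = 365/4 = 91.25.
Check C: distance² to centre = 13.25 ≤ 91.25, so it lies inside.
All remaining points lie in this disk, and no smaller disk contains both endpoints, so this is the minimum enclosing circle.
r = √(91.25) ≈ 9.552.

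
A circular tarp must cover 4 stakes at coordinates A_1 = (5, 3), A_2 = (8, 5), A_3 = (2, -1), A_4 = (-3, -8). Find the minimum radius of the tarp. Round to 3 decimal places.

A smallest enclosing disk is always determined by at most three of the input points on its boundary.
The farthest pair is A_2–A_4 with squared distance 290. The circle on this segment as diameter has centre (2.5, -1.5) and r² = 290/4 = 72.5.
Check A_1: distance² to centre = 26.5 ≤ 72.5, so it lies inside.
All remaining points lie in this disk, and no smaller disk contains both endpoints, so this is the minimum enclosing circle.
r = √(72.5) ≈ 8.515.

8.515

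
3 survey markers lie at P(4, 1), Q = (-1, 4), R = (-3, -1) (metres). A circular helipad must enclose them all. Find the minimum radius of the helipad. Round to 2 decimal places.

Side lengths²: PQ² = 34, PR² = 53, QR² = 29.
Since PR² = 53 < 34 + 29 = 63, the triangle is acute, so the smallest enclosing circle is the circumcircle.
Circumcentre = (21/62, 35/62), r² = 26129/1922.
r = √(26129/1922) ≈ 3.69.

3.69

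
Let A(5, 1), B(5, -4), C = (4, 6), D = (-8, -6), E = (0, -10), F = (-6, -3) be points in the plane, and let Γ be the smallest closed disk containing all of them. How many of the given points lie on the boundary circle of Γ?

The minimum enclosing circle is determined by three boundary points: C, D, E.
Their circumcentre is (-2/3, -4/3) with r² = 680/9.
The farthest remaining point B is at distance² 353/9 ≤ 680/9.
The points at distance exactly r from the centre are C, D, E — 3 points.

3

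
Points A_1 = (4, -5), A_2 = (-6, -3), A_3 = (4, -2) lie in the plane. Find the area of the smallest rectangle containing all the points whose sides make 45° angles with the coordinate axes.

66

In coordinates u = x + y, v = x − y the rectangle is axis-aligned; the map (x,y)→(u,v) scales areas by 2.
u-values: -1, -9, 2; range = 2 − (-9) = 11.
v-values: 9, -3, 6; range = 9 − (-3) = 12.
Area = (11 × 12) / 2 = 66.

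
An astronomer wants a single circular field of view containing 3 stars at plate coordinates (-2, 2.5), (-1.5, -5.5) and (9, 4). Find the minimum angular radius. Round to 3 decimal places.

7.080

Call the three points A, B, C in the order given.
Side lengths²: AB² = 64.25, AC² = 123.25, BC² = 200.5.
Since BC² = 200.5 ≥ 123.25 + 64.25 = 187.5, the angle opposite BC is not acute, so the smallest enclosing circle has BC as diameter.
Centre = midpoint of BC = (3.75, -0.75), r² = 200.5/4 = 50.125.
r = √(50.125) ≈ 7.080.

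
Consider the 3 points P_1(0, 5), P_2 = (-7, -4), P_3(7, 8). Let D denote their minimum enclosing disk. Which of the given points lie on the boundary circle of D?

Side lengths²: P_1P_2² = 130, P_1P_3² = 58, P_2P_3² = 340.
Since P_2P_3² = 340 ≥ 130 + 58 = 188, the angle opposite P_2P_3 is not acute, so the smallest enclosing circle has P_2P_3 as diameter.
Centre = midpoint of P_2P_3 = (0, 2), r² = 340/4 = 85.
The points at distance exactly r from the centre are P_2, P_3 — 2 points.

P_2, P_3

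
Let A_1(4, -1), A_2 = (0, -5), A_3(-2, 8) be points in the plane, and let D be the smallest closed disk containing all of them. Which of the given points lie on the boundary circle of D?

Side lengths²: A_1A_2² = 32, A_1A_3² = 117, A_2A_3² = 173.
Since A_2A_3² = 173 ≥ 117 + 32 = 149, the angle opposite A_2A_3 is not acute, so the smallest enclosing circle has A_2A_3 as diameter.
Centre = midpoint of A_2A_3 = (-1, 1.5), r² = 173/4 = 43.25.
The points at distance exactly r from the centre are A_2, A_3 — 2 points.

A_2, A_3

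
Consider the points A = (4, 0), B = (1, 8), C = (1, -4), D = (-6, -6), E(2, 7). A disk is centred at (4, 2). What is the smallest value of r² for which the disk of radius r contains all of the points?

The required radius is the distance from (4, 2) to the farthest point.
Squared distances: 4, 45, 45, 164, 29.
Maximum is 164, attained at D.

164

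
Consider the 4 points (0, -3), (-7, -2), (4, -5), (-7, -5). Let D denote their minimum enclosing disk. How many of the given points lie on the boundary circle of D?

3

A smallest enclosing disk is always determined by at most three of the input points on its boundary.
The farthest pair is (-7, -2)–(4, -5) with squared distance 130. The circle on this segment as diameter has centre (-1.5, -3.5) and r² = 130/4 = 32.5.
Check (0, -3): distance² to centre = 2.5 ≤ 32.5, so it lies inside.
All remaining points lie in this disk, and no smaller disk contains both endpoints, so this is the minimum enclosing circle.
The points at distance exactly r from the centre are (-7, -2), (4, -5), (-7, -5) — 3 points.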